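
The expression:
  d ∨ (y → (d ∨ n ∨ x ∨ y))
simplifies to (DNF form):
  True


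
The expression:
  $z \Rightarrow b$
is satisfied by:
  {b: True, z: False}
  {z: False, b: False}
  {z: True, b: True}


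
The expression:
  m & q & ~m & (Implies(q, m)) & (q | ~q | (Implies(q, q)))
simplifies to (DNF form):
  False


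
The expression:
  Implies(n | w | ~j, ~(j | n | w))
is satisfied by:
  {n: False, w: False}


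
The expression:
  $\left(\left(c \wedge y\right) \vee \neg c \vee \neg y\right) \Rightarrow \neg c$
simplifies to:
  $\neg c$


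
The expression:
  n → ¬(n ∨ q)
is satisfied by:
  {n: False}


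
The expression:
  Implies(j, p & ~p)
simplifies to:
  ~j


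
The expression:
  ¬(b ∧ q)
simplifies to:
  ¬b ∨ ¬q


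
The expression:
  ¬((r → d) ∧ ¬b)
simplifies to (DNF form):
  b ∨ (r ∧ ¬d)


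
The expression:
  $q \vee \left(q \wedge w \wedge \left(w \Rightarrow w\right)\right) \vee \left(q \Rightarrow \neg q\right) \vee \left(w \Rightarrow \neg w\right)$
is always true.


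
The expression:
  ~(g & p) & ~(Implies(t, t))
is never true.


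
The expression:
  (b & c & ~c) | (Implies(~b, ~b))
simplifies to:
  True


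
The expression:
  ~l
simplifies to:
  ~l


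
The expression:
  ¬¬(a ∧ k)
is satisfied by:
  {a: True, k: True}


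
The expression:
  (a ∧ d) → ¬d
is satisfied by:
  {d: False, a: False}
  {a: True, d: False}
  {d: True, a: False}


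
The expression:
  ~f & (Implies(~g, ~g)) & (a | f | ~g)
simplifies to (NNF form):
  ~f & (a | ~g)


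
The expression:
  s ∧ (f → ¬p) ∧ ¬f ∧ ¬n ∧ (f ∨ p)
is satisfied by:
  {p: True, s: True, n: False, f: False}


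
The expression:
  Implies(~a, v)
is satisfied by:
  {a: True, v: True}
  {a: True, v: False}
  {v: True, a: False}


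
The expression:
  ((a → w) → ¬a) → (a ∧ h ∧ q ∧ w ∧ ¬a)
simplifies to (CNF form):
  a ∧ w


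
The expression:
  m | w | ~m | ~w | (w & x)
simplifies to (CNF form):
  True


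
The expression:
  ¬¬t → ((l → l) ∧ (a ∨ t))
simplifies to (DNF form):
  True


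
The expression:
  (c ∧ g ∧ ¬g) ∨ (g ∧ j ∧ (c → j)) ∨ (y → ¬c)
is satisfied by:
  {g: True, j: True, c: False, y: False}
  {g: True, j: False, c: False, y: False}
  {j: True, g: False, c: False, y: False}
  {g: False, j: False, c: False, y: False}
  {y: True, g: True, j: True, c: False}
  {y: True, g: True, j: False, c: False}
  {y: True, j: True, g: False, c: False}
  {y: True, j: False, g: False, c: False}
  {g: True, c: True, j: True, y: False}
  {g: True, c: True, j: False, y: False}
  {c: True, j: True, g: False, y: False}
  {c: True, g: False, j: False, y: False}
  {y: True, g: True, c: True, j: True}


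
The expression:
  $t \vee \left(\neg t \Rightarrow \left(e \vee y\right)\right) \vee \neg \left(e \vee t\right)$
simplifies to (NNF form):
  $\text{True}$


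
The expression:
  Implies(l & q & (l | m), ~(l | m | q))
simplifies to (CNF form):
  ~l | ~q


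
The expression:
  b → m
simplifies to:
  m ∨ ¬b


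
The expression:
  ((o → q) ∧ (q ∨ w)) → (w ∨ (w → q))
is always true.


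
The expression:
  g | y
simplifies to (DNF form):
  g | y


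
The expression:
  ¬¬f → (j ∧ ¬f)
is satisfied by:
  {f: False}


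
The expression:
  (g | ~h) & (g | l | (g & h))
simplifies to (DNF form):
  g | (l & ~h)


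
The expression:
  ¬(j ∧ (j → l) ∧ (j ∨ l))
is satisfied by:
  {l: False, j: False}
  {j: True, l: False}
  {l: True, j: False}


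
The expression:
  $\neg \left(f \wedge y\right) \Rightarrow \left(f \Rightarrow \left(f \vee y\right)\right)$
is always true.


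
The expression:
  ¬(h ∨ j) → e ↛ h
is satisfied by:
  {e: True, h: True, j: True}
  {e: True, h: True, j: False}
  {e: True, j: True, h: False}
  {e: True, j: False, h: False}
  {h: True, j: True, e: False}
  {h: True, j: False, e: False}
  {j: True, h: False, e: False}


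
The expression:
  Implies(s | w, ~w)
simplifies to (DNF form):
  ~w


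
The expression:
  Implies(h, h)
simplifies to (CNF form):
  True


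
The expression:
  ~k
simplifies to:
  ~k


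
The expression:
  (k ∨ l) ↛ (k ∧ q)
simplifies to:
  (k ∧ ¬q) ∨ (l ∧ ¬k)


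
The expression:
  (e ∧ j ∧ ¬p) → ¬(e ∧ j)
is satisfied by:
  {p: True, e: False, j: False}
  {e: False, j: False, p: False}
  {j: True, p: True, e: False}
  {j: True, e: False, p: False}
  {p: True, e: True, j: False}
  {e: True, p: False, j: False}
  {j: True, e: True, p: True}


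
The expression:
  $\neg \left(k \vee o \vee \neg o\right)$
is never true.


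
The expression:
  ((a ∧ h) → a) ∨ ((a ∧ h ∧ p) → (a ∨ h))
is always true.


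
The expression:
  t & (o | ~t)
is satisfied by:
  {t: True, o: True}


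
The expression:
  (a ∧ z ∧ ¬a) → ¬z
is always true.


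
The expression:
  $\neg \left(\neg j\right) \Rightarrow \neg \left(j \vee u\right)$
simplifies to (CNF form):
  $\neg j$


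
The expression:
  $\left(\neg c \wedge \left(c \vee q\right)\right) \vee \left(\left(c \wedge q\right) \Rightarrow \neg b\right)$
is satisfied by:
  {c: False, q: False, b: False}
  {b: True, c: False, q: False}
  {q: True, c: False, b: False}
  {b: True, q: True, c: False}
  {c: True, b: False, q: False}
  {b: True, c: True, q: False}
  {q: True, c: True, b: False}


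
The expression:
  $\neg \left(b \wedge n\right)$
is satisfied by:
  {n: False, b: False}
  {b: True, n: False}
  {n: True, b: False}


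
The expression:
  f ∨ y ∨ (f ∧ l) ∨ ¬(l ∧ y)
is always true.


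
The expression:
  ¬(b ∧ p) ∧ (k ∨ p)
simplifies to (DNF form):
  (k ∧ ¬p) ∨ (p ∧ ¬b)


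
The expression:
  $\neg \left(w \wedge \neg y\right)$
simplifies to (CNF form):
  $y \vee \neg w$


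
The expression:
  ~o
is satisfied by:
  {o: False}


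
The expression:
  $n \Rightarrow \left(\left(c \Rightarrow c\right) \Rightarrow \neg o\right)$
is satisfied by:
  {o: False, n: False}
  {n: True, o: False}
  {o: True, n: False}


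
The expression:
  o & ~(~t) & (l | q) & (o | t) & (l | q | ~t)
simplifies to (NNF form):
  o & t & (l | q)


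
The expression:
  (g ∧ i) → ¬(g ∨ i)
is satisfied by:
  {g: False, i: False}
  {i: True, g: False}
  {g: True, i: False}


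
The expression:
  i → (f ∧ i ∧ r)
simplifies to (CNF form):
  (f ∨ ¬i) ∧ (r ∨ ¬i)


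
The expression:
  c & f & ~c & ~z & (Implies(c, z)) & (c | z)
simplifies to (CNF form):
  False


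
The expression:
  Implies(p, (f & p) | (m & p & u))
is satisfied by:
  {m: True, f: True, u: True, p: False}
  {m: True, f: True, u: False, p: False}
  {f: True, u: True, p: False, m: False}
  {f: True, u: False, p: False, m: False}
  {m: True, u: True, p: False, f: False}
  {m: True, u: False, p: False, f: False}
  {u: True, m: False, p: False, f: False}
  {u: False, m: False, p: False, f: False}
  {m: True, f: True, p: True, u: True}
  {m: True, f: True, p: True, u: False}
  {f: True, p: True, u: True, m: False}
  {f: True, p: True, u: False, m: False}
  {m: True, p: True, u: True, f: False}


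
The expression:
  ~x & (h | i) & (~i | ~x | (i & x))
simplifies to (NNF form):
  ~x & (h | i)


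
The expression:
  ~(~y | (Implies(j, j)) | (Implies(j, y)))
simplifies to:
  False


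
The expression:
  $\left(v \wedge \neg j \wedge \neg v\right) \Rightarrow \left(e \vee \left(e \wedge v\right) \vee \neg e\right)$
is always true.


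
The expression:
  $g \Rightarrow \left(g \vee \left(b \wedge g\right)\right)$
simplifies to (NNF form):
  $\text{True}$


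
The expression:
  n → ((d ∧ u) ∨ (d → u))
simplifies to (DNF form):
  u ∨ ¬d ∨ ¬n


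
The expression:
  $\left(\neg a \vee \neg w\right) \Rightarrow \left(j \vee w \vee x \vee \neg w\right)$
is always true.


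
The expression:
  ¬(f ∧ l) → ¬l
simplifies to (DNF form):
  f ∨ ¬l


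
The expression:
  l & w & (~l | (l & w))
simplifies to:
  l & w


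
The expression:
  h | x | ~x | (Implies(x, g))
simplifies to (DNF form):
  True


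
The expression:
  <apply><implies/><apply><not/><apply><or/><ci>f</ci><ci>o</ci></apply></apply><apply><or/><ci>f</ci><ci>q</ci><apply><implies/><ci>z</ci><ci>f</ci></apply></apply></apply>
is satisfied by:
  {q: True, f: True, o: True, z: False}
  {q: True, f: True, o: False, z: False}
  {q: True, o: True, f: False, z: False}
  {q: True, o: False, f: False, z: False}
  {f: True, o: True, q: False, z: False}
  {f: True, q: False, o: False, z: False}
  {f: False, o: True, q: False, z: False}
  {f: False, q: False, o: False, z: False}
  {q: True, z: True, f: True, o: True}
  {q: True, z: True, f: True, o: False}
  {q: True, z: True, o: True, f: False}
  {q: True, z: True, o: False, f: False}
  {z: True, f: True, o: True, q: False}
  {z: True, f: True, o: False, q: False}
  {z: True, o: True, f: False, q: False}


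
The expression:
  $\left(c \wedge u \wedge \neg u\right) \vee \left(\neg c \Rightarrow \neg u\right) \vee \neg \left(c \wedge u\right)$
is always true.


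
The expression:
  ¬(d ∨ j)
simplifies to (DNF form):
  ¬d ∧ ¬j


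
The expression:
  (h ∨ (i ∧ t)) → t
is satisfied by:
  {t: True, h: False}
  {h: False, t: False}
  {h: True, t: True}


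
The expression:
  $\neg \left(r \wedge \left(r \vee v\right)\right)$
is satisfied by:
  {r: False}


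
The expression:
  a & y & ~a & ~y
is never true.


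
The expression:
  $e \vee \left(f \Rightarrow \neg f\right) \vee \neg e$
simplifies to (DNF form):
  $\text{True}$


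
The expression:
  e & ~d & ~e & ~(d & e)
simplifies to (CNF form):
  False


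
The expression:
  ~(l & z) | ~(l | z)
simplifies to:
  ~l | ~z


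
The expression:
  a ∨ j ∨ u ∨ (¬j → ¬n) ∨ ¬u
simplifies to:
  True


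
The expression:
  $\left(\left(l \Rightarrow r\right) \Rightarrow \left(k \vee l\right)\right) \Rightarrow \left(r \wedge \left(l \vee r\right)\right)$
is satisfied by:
  {r: True, k: False, l: False}
  {r: True, l: True, k: False}
  {r: True, k: True, l: False}
  {r: True, l: True, k: True}
  {l: False, k: False, r: False}


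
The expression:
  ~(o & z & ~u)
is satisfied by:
  {u: True, o: False, z: False}
  {o: False, z: False, u: False}
  {z: True, u: True, o: False}
  {z: True, o: False, u: False}
  {u: True, o: True, z: False}
  {o: True, u: False, z: False}
  {z: True, o: True, u: True}


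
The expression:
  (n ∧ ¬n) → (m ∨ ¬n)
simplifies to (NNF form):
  True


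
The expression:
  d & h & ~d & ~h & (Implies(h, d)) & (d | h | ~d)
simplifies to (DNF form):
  False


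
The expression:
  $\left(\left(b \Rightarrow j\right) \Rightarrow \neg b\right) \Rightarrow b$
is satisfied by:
  {b: True}


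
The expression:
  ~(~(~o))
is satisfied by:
  {o: False}


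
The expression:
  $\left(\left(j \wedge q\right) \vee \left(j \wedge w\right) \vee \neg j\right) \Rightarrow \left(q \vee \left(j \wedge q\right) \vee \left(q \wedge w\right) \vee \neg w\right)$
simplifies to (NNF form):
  $q \vee \neg w$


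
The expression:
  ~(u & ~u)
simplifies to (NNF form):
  True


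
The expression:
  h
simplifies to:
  h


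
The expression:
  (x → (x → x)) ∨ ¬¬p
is always true.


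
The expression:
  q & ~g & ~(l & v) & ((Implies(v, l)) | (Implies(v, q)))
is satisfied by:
  {q: True, g: False, l: False, v: False}
  {v: True, q: True, g: False, l: False}
  {l: True, q: True, g: False, v: False}


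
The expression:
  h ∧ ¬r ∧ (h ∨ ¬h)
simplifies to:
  h ∧ ¬r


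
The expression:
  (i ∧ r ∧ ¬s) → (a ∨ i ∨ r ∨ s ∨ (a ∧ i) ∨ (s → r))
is always true.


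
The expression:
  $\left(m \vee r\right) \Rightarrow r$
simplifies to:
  $r \vee \neg m$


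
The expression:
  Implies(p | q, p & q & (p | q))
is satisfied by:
  {p: False, q: False}
  {q: True, p: True}


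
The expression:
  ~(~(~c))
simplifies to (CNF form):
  ~c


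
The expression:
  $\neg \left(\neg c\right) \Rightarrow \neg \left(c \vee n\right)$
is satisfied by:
  {c: False}


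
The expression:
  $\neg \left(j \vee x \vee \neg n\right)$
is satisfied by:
  {n: True, x: False, j: False}


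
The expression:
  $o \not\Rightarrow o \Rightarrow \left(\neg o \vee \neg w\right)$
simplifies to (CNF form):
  $\text{True}$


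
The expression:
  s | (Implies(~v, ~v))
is always true.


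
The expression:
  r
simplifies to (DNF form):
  r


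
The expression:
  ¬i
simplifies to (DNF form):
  ¬i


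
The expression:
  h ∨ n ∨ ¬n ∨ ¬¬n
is always true.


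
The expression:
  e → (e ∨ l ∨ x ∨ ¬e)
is always true.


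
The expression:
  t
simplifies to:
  t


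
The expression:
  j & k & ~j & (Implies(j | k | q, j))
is never true.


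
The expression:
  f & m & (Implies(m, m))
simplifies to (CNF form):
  f & m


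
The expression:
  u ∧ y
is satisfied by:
  {u: True, y: True}


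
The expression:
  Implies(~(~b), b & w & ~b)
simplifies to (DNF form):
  ~b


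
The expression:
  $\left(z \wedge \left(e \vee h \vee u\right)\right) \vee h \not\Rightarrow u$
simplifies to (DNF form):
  $\left(e \wedge z\right) \vee \left(h \wedge \neg u\right) \vee \left(u \wedge z\right)$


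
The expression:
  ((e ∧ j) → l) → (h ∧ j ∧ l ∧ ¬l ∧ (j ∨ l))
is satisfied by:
  {j: True, e: True, l: False}


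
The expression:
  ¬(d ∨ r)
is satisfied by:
  {d: False, r: False}


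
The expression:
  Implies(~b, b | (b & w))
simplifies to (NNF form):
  b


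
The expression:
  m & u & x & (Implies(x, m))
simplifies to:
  m & u & x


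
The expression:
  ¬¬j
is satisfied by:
  {j: True}


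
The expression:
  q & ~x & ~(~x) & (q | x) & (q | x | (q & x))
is never true.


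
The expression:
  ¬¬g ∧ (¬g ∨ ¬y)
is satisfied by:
  {g: True, y: False}


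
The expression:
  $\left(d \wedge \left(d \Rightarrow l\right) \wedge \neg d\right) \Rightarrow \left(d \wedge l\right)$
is always true.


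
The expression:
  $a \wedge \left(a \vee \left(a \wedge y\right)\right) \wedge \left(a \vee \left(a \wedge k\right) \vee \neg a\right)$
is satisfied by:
  {a: True}


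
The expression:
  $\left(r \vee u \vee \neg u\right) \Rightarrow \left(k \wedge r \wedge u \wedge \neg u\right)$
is never true.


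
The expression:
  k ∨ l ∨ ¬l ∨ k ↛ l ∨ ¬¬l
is always true.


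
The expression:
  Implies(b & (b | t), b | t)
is always true.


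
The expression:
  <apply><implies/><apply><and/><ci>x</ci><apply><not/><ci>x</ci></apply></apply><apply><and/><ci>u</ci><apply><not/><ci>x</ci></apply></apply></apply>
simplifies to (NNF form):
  <true/>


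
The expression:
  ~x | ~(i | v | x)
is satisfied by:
  {x: False}


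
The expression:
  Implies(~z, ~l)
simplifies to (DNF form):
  z | ~l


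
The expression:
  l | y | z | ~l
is always true.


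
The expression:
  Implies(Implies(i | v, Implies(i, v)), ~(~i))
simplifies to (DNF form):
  i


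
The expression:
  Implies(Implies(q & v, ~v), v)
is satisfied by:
  {v: True}


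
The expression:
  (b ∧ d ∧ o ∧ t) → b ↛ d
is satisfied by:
  {o: False, t: False, d: False, b: False}
  {b: True, o: False, t: False, d: False}
  {d: True, o: False, t: False, b: False}
  {b: True, d: True, o: False, t: False}
  {t: True, b: False, o: False, d: False}
  {b: True, t: True, o: False, d: False}
  {d: True, t: True, b: False, o: False}
  {b: True, d: True, t: True, o: False}
  {o: True, d: False, t: False, b: False}
  {b: True, o: True, d: False, t: False}
  {d: True, o: True, b: False, t: False}
  {b: True, d: True, o: True, t: False}
  {t: True, o: True, d: False, b: False}
  {b: True, t: True, o: True, d: False}
  {d: True, t: True, o: True, b: False}


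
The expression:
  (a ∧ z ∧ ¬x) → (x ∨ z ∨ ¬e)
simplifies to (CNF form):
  True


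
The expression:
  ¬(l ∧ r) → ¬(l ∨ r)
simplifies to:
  (l ∧ r) ∨ (¬l ∧ ¬r)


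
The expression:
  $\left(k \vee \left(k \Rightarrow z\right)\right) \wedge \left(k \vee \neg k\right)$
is always true.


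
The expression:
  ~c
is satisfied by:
  {c: False}


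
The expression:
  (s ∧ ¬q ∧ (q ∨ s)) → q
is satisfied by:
  {q: True, s: False}
  {s: False, q: False}
  {s: True, q: True}


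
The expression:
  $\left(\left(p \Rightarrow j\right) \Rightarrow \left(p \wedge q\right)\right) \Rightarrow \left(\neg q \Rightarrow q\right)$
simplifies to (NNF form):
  $j \vee q \vee \neg p$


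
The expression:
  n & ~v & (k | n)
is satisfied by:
  {n: True, v: False}


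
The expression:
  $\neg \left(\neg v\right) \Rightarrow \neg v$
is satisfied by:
  {v: False}


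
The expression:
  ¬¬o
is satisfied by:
  {o: True}


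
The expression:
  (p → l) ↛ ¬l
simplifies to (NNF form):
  l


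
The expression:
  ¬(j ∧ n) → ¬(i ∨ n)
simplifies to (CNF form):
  (j ∨ ¬i) ∧ (j ∨ ¬n) ∧ (n ∨ ¬i) ∧ (n ∨ ¬n)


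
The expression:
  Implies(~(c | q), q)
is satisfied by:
  {q: True, c: True}
  {q: True, c: False}
  {c: True, q: False}


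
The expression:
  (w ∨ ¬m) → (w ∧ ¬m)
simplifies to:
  (m ∧ ¬w) ∨ (w ∧ ¬m)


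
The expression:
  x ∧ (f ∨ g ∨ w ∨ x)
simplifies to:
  x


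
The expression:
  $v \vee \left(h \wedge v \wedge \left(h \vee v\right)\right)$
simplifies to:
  $v$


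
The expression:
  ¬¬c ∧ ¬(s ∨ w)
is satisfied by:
  {c: True, w: False, s: False}


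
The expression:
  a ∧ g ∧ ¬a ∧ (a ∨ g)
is never true.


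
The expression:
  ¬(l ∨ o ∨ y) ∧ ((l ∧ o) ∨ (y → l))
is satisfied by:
  {y: False, o: False, l: False}


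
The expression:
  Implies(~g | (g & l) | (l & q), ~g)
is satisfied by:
  {l: False, g: False}
  {g: True, l: False}
  {l: True, g: False}


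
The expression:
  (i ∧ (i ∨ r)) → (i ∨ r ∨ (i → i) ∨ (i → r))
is always true.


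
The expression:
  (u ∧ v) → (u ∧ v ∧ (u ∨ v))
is always true.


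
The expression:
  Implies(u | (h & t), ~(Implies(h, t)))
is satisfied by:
  {h: False, u: False, t: False}
  {t: True, h: False, u: False}
  {h: True, t: False, u: False}
  {u: True, h: True, t: False}


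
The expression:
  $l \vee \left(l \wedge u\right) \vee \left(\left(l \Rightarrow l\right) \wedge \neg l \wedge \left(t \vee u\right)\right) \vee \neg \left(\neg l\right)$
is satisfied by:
  {t: True, l: True, u: True}
  {t: True, l: True, u: False}
  {t: True, u: True, l: False}
  {t: True, u: False, l: False}
  {l: True, u: True, t: False}
  {l: True, u: False, t: False}
  {u: True, l: False, t: False}


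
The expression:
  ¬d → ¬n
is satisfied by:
  {d: True, n: False}
  {n: False, d: False}
  {n: True, d: True}


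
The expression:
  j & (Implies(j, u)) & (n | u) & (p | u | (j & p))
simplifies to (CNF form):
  j & u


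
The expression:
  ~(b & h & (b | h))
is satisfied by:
  {h: False, b: False}
  {b: True, h: False}
  {h: True, b: False}


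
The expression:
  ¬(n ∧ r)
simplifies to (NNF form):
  ¬n ∨ ¬r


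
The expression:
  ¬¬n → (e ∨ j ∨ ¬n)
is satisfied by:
  {e: True, j: True, n: False}
  {e: True, j: False, n: False}
  {j: True, e: False, n: False}
  {e: False, j: False, n: False}
  {n: True, e: True, j: True}
  {n: True, e: True, j: False}
  {n: True, j: True, e: False}


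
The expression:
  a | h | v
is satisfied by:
  {a: True, v: True, h: True}
  {a: True, v: True, h: False}
  {a: True, h: True, v: False}
  {a: True, h: False, v: False}
  {v: True, h: True, a: False}
  {v: True, h: False, a: False}
  {h: True, v: False, a: False}


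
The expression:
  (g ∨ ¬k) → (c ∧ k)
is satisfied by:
  {c: True, k: True, g: False}
  {k: True, g: False, c: False}
  {c: True, g: True, k: True}


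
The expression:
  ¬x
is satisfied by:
  {x: False}


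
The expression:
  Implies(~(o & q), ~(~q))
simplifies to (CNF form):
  q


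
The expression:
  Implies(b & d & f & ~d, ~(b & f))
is always true.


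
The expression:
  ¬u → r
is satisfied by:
  {r: True, u: True}
  {r: True, u: False}
  {u: True, r: False}


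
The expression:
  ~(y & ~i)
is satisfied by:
  {i: True, y: False}
  {y: False, i: False}
  {y: True, i: True}


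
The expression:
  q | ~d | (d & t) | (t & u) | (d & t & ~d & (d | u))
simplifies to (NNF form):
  q | t | ~d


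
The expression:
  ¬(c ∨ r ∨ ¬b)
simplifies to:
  b ∧ ¬c ∧ ¬r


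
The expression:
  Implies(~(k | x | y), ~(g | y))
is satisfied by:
  {y: True, k: True, x: True, g: False}
  {y: True, k: True, x: False, g: False}
  {y: True, x: True, k: False, g: False}
  {y: True, x: False, k: False, g: False}
  {k: True, x: True, y: False, g: False}
  {k: True, x: False, y: False, g: False}
  {x: True, y: False, k: False, g: False}
  {x: False, y: False, k: False, g: False}
  {g: True, y: True, k: True, x: True}
  {g: True, y: True, k: True, x: False}
  {g: True, y: True, x: True, k: False}
  {g: True, y: True, x: False, k: False}
  {g: True, k: True, x: True, y: False}
  {g: True, k: True, x: False, y: False}
  {g: True, x: True, k: False, y: False}


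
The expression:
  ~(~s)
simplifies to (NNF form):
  s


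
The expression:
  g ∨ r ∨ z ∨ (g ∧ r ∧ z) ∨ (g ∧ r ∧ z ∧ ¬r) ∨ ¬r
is always true.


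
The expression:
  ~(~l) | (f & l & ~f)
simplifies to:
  l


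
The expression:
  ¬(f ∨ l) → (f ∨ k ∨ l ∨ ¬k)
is always true.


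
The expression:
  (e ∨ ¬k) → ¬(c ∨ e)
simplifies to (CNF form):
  ¬e ∧ (k ∨ ¬c)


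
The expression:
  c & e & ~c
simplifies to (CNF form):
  False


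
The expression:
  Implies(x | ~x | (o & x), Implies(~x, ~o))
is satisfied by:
  {x: True, o: False}
  {o: False, x: False}
  {o: True, x: True}


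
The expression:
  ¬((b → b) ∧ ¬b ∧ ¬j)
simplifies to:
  b ∨ j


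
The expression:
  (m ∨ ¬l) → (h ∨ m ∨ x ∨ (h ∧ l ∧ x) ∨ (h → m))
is always true.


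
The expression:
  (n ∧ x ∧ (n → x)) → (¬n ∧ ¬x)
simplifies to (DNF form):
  ¬n ∨ ¬x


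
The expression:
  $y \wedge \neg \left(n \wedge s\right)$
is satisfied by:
  {y: True, s: False, n: False}
  {n: True, y: True, s: False}
  {s: True, y: True, n: False}


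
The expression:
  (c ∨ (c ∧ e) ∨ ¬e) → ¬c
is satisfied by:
  {c: False}


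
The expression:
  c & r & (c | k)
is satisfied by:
  {r: True, c: True}


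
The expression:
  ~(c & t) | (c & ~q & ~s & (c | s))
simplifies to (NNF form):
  ~c | ~t | (~q & ~s)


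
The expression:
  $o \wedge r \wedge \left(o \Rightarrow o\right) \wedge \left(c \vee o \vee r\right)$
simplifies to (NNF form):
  $o \wedge r$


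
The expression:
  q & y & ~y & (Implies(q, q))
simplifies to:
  False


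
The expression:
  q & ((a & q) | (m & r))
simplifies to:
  q & (a | m) & (a | r)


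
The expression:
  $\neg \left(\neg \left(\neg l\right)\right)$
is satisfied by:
  {l: False}


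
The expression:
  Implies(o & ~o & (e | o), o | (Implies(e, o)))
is always true.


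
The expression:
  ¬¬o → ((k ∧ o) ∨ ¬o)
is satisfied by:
  {k: True, o: False}
  {o: False, k: False}
  {o: True, k: True}


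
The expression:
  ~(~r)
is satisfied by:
  {r: True}


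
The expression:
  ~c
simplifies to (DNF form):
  ~c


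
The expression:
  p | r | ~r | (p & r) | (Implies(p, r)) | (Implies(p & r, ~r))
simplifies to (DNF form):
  True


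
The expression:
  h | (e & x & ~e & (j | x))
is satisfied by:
  {h: True}


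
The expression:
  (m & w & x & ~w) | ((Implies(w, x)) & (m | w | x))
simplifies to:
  x | (m & ~w)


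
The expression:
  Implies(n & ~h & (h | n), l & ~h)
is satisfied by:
  {l: True, h: True, n: False}
  {l: True, h: False, n: False}
  {h: True, l: False, n: False}
  {l: False, h: False, n: False}
  {n: True, l: True, h: True}
  {n: True, l: True, h: False}
  {n: True, h: True, l: False}


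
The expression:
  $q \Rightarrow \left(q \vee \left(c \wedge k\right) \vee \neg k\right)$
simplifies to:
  $\text{True}$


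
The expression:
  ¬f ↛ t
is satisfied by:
  {t: True, f: False}
  {f: False, t: False}
  {f: True, t: True}


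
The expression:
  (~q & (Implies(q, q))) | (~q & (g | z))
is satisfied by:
  {q: False}


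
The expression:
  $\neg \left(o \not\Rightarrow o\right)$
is always true.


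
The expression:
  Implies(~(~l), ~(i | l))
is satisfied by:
  {l: False}


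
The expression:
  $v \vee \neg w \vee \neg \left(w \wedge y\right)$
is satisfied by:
  {v: True, w: False, y: False}
  {w: False, y: False, v: False}
  {y: True, v: True, w: False}
  {y: True, w: False, v: False}
  {v: True, w: True, y: False}
  {w: True, v: False, y: False}
  {y: True, w: True, v: True}


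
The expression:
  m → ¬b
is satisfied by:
  {m: False, b: False}
  {b: True, m: False}
  {m: True, b: False}


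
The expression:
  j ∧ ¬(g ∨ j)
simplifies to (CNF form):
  False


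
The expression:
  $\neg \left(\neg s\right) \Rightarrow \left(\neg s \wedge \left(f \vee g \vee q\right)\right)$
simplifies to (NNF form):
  $\neg s$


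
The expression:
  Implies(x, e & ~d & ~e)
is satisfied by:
  {x: False}


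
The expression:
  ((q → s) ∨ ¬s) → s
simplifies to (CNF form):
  s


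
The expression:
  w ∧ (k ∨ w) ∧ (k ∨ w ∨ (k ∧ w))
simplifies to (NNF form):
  w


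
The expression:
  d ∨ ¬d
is always true.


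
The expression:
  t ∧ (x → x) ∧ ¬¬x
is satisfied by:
  {t: True, x: True}


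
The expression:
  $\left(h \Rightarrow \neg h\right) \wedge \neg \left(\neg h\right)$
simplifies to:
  $\text{False}$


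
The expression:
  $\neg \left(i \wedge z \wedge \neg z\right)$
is always true.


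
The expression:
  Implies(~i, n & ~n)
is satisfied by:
  {i: True}


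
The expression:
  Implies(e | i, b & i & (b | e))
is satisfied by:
  {b: True, e: False, i: False}
  {b: False, e: False, i: False}
  {i: True, b: True, e: False}
  {i: True, e: True, b: True}


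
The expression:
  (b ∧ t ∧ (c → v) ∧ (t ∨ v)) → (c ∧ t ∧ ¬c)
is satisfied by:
  {c: True, v: False, t: False, b: False}
  {c: False, v: False, t: False, b: False}
  {v: True, c: True, b: False, t: False}
  {v: True, b: False, c: False, t: False}
  {b: True, c: True, v: False, t: False}
  {b: True, c: False, v: False, t: False}
  {b: True, v: True, c: True, t: False}
  {b: True, v: True, c: False, t: False}
  {t: True, c: True, v: False, b: False}
  {t: True, c: False, v: False, b: False}
  {t: True, v: True, c: True, b: False}
  {t: True, v: True, c: False, b: False}
  {b: True, t: True, c: True, v: False}


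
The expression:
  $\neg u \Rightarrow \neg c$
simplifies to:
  $u \vee \neg c$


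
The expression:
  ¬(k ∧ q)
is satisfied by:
  {k: False, q: False}
  {q: True, k: False}
  {k: True, q: False}


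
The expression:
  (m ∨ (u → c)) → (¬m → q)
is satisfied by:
  {q: True, m: True, u: True, c: False}
  {q: True, m: True, u: False, c: False}
  {q: True, m: True, c: True, u: True}
  {q: True, m: True, c: True, u: False}
  {q: True, u: True, c: False, m: False}
  {q: True, u: False, c: False, m: False}
  {q: True, c: True, u: True, m: False}
  {q: True, c: True, u: False, m: False}
  {m: True, u: True, c: False, q: False}
  {m: True, u: False, c: False, q: False}
  {m: True, c: True, u: True, q: False}
  {m: True, c: True, u: False, q: False}
  {u: True, m: False, c: False, q: False}


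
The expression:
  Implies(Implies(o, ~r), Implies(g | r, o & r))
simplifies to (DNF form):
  (o & r) | (~g & ~r)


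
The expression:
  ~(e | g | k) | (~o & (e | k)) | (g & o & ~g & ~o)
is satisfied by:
  {k: True, e: True, g: False, o: False}
  {k: True, e: True, g: True, o: False}
  {k: True, g: False, e: False, o: False}
  {k: True, g: True, e: False, o: False}
  {e: True, g: False, k: False, o: False}
  {e: True, g: True, k: False, o: False}
  {g: False, k: False, e: False, o: False}
  {o: True, e: False, g: False, k: False}


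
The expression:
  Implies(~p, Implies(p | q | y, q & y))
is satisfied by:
  {p: True, y: False, q: False}
  {q: True, p: True, y: False}
  {p: True, y: True, q: False}
  {q: True, p: True, y: True}
  {q: False, y: False, p: False}
  {q: True, y: True, p: False}


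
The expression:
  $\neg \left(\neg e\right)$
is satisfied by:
  {e: True}


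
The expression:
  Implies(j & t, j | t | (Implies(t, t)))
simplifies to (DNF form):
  True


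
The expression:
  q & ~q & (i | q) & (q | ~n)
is never true.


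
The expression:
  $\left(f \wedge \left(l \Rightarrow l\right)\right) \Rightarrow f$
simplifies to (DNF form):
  $\text{True}$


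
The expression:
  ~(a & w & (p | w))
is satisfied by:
  {w: False, a: False}
  {a: True, w: False}
  {w: True, a: False}


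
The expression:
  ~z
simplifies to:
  ~z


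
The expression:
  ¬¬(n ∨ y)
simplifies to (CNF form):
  n ∨ y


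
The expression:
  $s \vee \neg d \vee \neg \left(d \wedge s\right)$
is always true.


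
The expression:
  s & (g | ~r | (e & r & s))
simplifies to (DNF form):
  (e & s) | (g & s) | (s & ~r)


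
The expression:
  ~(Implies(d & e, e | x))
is never true.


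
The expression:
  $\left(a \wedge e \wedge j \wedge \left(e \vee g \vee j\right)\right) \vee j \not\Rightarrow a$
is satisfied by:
  {e: True, j: True, a: False}
  {j: True, a: False, e: False}
  {a: True, e: True, j: True}


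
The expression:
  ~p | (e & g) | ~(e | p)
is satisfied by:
  {g: True, e: True, p: False}
  {g: True, e: False, p: False}
  {e: True, g: False, p: False}
  {g: False, e: False, p: False}
  {g: True, p: True, e: True}


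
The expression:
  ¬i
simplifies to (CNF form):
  ¬i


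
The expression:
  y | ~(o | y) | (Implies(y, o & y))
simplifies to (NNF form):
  True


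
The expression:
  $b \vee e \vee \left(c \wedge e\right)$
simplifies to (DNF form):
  $b \vee e$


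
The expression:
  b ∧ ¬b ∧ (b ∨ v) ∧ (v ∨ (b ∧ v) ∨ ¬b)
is never true.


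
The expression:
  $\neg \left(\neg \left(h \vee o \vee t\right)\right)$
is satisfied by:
  {t: True, h: True, o: True}
  {t: True, h: True, o: False}
  {t: True, o: True, h: False}
  {t: True, o: False, h: False}
  {h: True, o: True, t: False}
  {h: True, o: False, t: False}
  {o: True, h: False, t: False}


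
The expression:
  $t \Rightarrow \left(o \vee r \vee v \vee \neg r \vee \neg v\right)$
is always true.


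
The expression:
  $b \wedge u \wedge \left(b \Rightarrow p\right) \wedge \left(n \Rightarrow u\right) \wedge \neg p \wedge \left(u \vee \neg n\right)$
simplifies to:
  $\text{False}$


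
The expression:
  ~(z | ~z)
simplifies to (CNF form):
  False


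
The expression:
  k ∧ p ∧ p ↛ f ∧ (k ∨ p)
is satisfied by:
  {p: True, k: True, f: False}


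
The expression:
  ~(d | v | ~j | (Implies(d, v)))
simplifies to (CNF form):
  False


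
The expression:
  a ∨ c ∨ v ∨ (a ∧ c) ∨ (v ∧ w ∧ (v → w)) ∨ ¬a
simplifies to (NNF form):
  True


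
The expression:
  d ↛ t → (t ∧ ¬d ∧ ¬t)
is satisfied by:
  {t: True, d: False}
  {d: False, t: False}
  {d: True, t: True}


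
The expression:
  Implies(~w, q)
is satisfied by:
  {q: True, w: True}
  {q: True, w: False}
  {w: True, q: False}


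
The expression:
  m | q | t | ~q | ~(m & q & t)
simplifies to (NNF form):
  True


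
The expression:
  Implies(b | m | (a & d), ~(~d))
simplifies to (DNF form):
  d | (~b & ~m)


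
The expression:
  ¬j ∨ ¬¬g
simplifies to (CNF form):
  g ∨ ¬j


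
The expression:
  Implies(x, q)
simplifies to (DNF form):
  q | ~x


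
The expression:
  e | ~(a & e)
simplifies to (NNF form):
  True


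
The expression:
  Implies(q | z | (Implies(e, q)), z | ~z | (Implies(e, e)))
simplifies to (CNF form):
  True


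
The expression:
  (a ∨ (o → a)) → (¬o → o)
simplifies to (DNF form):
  o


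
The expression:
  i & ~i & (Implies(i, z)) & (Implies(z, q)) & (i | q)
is never true.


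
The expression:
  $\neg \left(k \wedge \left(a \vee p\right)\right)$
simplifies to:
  $\left(\neg a \wedge \neg p\right) \vee \neg k$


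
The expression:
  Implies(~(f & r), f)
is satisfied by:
  {f: True}


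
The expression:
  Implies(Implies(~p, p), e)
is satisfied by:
  {e: True, p: False}
  {p: False, e: False}
  {p: True, e: True}


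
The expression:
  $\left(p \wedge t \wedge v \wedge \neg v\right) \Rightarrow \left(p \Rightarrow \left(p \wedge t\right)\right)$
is always true.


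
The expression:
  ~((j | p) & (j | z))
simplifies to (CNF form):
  ~j & (~p | ~z)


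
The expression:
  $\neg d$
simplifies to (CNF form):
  $\neg d$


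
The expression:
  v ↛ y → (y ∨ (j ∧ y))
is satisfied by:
  {y: True, v: False}
  {v: False, y: False}
  {v: True, y: True}


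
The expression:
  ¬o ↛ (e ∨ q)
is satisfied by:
  {q: False, e: False, o: False}


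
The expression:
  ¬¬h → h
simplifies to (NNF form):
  True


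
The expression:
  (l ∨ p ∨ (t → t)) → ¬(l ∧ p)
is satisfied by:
  {l: False, p: False}
  {p: True, l: False}
  {l: True, p: False}


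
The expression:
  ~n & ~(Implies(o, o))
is never true.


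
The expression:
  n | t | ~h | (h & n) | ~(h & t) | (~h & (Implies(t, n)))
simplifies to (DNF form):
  True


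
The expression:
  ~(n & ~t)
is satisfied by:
  {t: True, n: False}
  {n: False, t: False}
  {n: True, t: True}


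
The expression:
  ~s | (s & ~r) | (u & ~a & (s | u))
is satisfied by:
  {u: True, a: False, s: False, r: False}
  {u: False, a: False, s: False, r: False}
  {u: True, a: True, s: False, r: False}
  {a: True, u: False, s: False, r: False}
  {r: True, u: True, a: False, s: False}
  {r: True, u: False, a: False, s: False}
  {r: True, u: True, a: True, s: False}
  {r: True, a: True, u: False, s: False}
  {s: True, u: True, r: False, a: False}
  {s: True, r: False, a: False, u: False}
  {u: True, s: True, a: True, r: False}
  {s: True, a: True, r: False, u: False}
  {u: True, s: True, r: True, a: False}


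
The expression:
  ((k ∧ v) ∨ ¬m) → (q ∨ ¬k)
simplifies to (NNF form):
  q ∨ (m ∧ ¬v) ∨ ¬k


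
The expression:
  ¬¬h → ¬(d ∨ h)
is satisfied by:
  {h: False}


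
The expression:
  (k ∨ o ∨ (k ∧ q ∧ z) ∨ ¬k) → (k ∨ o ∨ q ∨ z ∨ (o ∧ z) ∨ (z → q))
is always true.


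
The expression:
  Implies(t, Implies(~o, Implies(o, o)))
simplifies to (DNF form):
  True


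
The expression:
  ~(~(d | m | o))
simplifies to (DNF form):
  d | m | o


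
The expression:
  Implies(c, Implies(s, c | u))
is always true.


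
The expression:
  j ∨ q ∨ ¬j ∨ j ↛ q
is always true.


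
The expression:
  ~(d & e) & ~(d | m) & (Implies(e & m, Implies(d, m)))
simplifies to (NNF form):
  ~d & ~m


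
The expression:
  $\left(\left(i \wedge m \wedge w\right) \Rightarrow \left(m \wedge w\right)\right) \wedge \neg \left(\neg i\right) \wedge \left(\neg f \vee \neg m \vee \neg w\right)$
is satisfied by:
  {i: True, w: False, m: False, f: False}
  {f: True, i: True, w: False, m: False}
  {m: True, i: True, w: False, f: False}
  {f: True, m: True, i: True, w: False}
  {w: True, i: True, f: False, m: False}
  {f: True, w: True, i: True, m: False}
  {m: True, w: True, i: True, f: False}


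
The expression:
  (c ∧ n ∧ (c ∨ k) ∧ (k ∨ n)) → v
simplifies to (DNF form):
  v ∨ ¬c ∨ ¬n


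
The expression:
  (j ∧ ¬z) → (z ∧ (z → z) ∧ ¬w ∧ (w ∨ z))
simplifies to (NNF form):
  z ∨ ¬j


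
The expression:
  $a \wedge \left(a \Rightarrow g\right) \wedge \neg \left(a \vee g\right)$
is never true.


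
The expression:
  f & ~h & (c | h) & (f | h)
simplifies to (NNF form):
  c & f & ~h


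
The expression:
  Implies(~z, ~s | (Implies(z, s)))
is always true.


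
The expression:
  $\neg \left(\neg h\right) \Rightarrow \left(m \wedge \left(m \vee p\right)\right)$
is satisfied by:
  {m: True, h: False}
  {h: False, m: False}
  {h: True, m: True}


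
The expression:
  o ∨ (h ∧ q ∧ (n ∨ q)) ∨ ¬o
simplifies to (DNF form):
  True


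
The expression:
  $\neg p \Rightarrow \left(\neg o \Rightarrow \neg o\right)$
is always true.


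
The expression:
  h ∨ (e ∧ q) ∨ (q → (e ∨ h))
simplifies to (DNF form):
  e ∨ h ∨ ¬q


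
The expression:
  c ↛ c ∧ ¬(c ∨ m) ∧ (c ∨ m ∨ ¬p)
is never true.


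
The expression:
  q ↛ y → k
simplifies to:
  k ∨ y ∨ ¬q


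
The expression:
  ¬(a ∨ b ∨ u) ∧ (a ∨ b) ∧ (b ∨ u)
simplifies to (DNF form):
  False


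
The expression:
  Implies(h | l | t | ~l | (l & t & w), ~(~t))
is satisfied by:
  {t: True}


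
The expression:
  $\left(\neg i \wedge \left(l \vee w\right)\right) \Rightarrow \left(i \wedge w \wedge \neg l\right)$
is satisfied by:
  {i: True, l: False, w: False}
  {i: True, w: True, l: False}
  {i: True, l: True, w: False}
  {i: True, w: True, l: True}
  {w: False, l: False, i: False}


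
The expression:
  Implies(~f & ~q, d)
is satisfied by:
  {d: True, q: True, f: True}
  {d: True, q: True, f: False}
  {d: True, f: True, q: False}
  {d: True, f: False, q: False}
  {q: True, f: True, d: False}
  {q: True, f: False, d: False}
  {f: True, q: False, d: False}


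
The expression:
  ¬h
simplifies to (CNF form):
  ¬h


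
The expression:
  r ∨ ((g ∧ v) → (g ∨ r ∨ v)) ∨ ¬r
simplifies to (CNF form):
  True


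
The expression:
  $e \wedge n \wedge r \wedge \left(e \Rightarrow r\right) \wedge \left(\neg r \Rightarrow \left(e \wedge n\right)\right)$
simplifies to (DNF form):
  $e \wedge n \wedge r$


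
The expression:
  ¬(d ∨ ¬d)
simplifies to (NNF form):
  False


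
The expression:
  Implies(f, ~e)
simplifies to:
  ~e | ~f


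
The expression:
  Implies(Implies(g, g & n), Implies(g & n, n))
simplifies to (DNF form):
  True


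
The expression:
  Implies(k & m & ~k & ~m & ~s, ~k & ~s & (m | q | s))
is always true.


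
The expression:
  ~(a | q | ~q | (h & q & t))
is never true.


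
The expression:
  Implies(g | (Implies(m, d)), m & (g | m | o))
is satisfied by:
  {m: True}
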